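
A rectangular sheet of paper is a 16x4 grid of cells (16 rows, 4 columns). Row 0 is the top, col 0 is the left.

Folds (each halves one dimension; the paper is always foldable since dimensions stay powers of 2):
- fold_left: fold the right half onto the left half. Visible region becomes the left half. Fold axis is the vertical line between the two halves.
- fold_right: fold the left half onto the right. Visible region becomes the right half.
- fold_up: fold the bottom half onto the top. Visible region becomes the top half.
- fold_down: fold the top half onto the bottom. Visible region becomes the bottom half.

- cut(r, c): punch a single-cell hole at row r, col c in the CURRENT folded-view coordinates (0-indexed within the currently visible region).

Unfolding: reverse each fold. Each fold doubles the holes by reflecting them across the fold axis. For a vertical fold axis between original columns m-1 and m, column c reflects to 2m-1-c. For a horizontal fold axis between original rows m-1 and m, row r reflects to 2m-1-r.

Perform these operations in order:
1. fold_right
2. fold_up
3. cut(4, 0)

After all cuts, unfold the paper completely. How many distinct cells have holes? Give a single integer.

Answer: 4

Derivation:
Op 1 fold_right: fold axis v@2; visible region now rows[0,16) x cols[2,4) = 16x2
Op 2 fold_up: fold axis h@8; visible region now rows[0,8) x cols[2,4) = 8x2
Op 3 cut(4, 0): punch at orig (4,2); cuts so far [(4, 2)]; region rows[0,8) x cols[2,4) = 8x2
Unfold 1 (reflect across h@8): 2 holes -> [(4, 2), (11, 2)]
Unfold 2 (reflect across v@2): 4 holes -> [(4, 1), (4, 2), (11, 1), (11, 2)]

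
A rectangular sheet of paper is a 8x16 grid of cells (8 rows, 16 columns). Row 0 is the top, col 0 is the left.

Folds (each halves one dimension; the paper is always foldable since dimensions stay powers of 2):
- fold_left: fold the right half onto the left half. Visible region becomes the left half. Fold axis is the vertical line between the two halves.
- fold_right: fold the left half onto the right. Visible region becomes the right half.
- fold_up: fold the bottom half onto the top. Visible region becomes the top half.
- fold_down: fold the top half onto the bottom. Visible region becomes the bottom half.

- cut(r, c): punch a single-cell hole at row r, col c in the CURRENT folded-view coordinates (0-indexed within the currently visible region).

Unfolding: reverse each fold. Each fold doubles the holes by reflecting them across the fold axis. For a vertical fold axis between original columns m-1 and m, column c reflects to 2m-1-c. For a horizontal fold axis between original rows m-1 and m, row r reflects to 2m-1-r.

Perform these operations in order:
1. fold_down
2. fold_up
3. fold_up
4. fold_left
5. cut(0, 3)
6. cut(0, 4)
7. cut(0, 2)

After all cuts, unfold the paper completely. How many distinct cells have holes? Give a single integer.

Answer: 48

Derivation:
Op 1 fold_down: fold axis h@4; visible region now rows[4,8) x cols[0,16) = 4x16
Op 2 fold_up: fold axis h@6; visible region now rows[4,6) x cols[0,16) = 2x16
Op 3 fold_up: fold axis h@5; visible region now rows[4,5) x cols[0,16) = 1x16
Op 4 fold_left: fold axis v@8; visible region now rows[4,5) x cols[0,8) = 1x8
Op 5 cut(0, 3): punch at orig (4,3); cuts so far [(4, 3)]; region rows[4,5) x cols[0,8) = 1x8
Op 6 cut(0, 4): punch at orig (4,4); cuts so far [(4, 3), (4, 4)]; region rows[4,5) x cols[0,8) = 1x8
Op 7 cut(0, 2): punch at orig (4,2); cuts so far [(4, 2), (4, 3), (4, 4)]; region rows[4,5) x cols[0,8) = 1x8
Unfold 1 (reflect across v@8): 6 holes -> [(4, 2), (4, 3), (4, 4), (4, 11), (4, 12), (4, 13)]
Unfold 2 (reflect across h@5): 12 holes -> [(4, 2), (4, 3), (4, 4), (4, 11), (4, 12), (4, 13), (5, 2), (5, 3), (5, 4), (5, 11), (5, 12), (5, 13)]
Unfold 3 (reflect across h@6): 24 holes -> [(4, 2), (4, 3), (4, 4), (4, 11), (4, 12), (4, 13), (5, 2), (5, 3), (5, 4), (5, 11), (5, 12), (5, 13), (6, 2), (6, 3), (6, 4), (6, 11), (6, 12), (6, 13), (7, 2), (7, 3), (7, 4), (7, 11), (7, 12), (7, 13)]
Unfold 4 (reflect across h@4): 48 holes -> [(0, 2), (0, 3), (0, 4), (0, 11), (0, 12), (0, 13), (1, 2), (1, 3), (1, 4), (1, 11), (1, 12), (1, 13), (2, 2), (2, 3), (2, 4), (2, 11), (2, 12), (2, 13), (3, 2), (3, 3), (3, 4), (3, 11), (3, 12), (3, 13), (4, 2), (4, 3), (4, 4), (4, 11), (4, 12), (4, 13), (5, 2), (5, 3), (5, 4), (5, 11), (5, 12), (5, 13), (6, 2), (6, 3), (6, 4), (6, 11), (6, 12), (6, 13), (7, 2), (7, 3), (7, 4), (7, 11), (7, 12), (7, 13)]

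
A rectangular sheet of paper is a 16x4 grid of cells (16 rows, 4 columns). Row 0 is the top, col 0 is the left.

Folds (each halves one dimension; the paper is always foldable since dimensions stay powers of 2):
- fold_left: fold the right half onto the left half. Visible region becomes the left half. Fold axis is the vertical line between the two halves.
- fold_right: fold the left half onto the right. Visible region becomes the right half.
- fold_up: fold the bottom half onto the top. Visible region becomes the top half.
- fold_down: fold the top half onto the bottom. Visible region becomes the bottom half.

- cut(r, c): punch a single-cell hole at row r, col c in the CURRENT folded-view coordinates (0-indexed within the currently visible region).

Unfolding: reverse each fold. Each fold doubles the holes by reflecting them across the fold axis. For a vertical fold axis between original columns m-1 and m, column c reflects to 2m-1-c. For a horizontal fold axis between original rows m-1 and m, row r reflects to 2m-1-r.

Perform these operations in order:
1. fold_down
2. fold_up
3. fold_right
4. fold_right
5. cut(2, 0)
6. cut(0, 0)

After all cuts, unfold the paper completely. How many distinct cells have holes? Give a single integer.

Op 1 fold_down: fold axis h@8; visible region now rows[8,16) x cols[0,4) = 8x4
Op 2 fold_up: fold axis h@12; visible region now rows[8,12) x cols[0,4) = 4x4
Op 3 fold_right: fold axis v@2; visible region now rows[8,12) x cols[2,4) = 4x2
Op 4 fold_right: fold axis v@3; visible region now rows[8,12) x cols[3,4) = 4x1
Op 5 cut(2, 0): punch at orig (10,3); cuts so far [(10, 3)]; region rows[8,12) x cols[3,4) = 4x1
Op 6 cut(0, 0): punch at orig (8,3); cuts so far [(8, 3), (10, 3)]; region rows[8,12) x cols[3,4) = 4x1
Unfold 1 (reflect across v@3): 4 holes -> [(8, 2), (8, 3), (10, 2), (10, 3)]
Unfold 2 (reflect across v@2): 8 holes -> [(8, 0), (8, 1), (8, 2), (8, 3), (10, 0), (10, 1), (10, 2), (10, 3)]
Unfold 3 (reflect across h@12): 16 holes -> [(8, 0), (8, 1), (8, 2), (8, 3), (10, 0), (10, 1), (10, 2), (10, 3), (13, 0), (13, 1), (13, 2), (13, 3), (15, 0), (15, 1), (15, 2), (15, 3)]
Unfold 4 (reflect across h@8): 32 holes -> [(0, 0), (0, 1), (0, 2), (0, 3), (2, 0), (2, 1), (2, 2), (2, 3), (5, 0), (5, 1), (5, 2), (5, 3), (7, 0), (7, 1), (7, 2), (7, 3), (8, 0), (8, 1), (8, 2), (8, 3), (10, 0), (10, 1), (10, 2), (10, 3), (13, 0), (13, 1), (13, 2), (13, 3), (15, 0), (15, 1), (15, 2), (15, 3)]

Answer: 32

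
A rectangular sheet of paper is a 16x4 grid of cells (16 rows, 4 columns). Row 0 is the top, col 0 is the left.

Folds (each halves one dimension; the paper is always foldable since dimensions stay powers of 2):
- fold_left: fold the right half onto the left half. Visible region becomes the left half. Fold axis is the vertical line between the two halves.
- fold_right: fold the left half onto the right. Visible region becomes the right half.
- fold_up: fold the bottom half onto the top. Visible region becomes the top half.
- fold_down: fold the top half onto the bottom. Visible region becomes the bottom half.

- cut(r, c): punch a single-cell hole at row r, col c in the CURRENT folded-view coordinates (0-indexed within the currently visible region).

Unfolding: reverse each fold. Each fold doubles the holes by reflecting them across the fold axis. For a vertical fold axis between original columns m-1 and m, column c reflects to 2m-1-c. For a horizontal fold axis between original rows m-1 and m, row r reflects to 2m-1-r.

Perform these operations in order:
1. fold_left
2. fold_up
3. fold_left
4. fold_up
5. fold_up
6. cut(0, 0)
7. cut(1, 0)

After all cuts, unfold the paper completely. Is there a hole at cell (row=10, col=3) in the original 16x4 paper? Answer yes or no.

Op 1 fold_left: fold axis v@2; visible region now rows[0,16) x cols[0,2) = 16x2
Op 2 fold_up: fold axis h@8; visible region now rows[0,8) x cols[0,2) = 8x2
Op 3 fold_left: fold axis v@1; visible region now rows[0,8) x cols[0,1) = 8x1
Op 4 fold_up: fold axis h@4; visible region now rows[0,4) x cols[0,1) = 4x1
Op 5 fold_up: fold axis h@2; visible region now rows[0,2) x cols[0,1) = 2x1
Op 6 cut(0, 0): punch at orig (0,0); cuts so far [(0, 0)]; region rows[0,2) x cols[0,1) = 2x1
Op 7 cut(1, 0): punch at orig (1,0); cuts so far [(0, 0), (1, 0)]; region rows[0,2) x cols[0,1) = 2x1
Unfold 1 (reflect across h@2): 4 holes -> [(0, 0), (1, 0), (2, 0), (3, 0)]
Unfold 2 (reflect across h@4): 8 holes -> [(0, 0), (1, 0), (2, 0), (3, 0), (4, 0), (5, 0), (6, 0), (7, 0)]
Unfold 3 (reflect across v@1): 16 holes -> [(0, 0), (0, 1), (1, 0), (1, 1), (2, 0), (2, 1), (3, 0), (3, 1), (4, 0), (4, 1), (5, 0), (5, 1), (6, 0), (6, 1), (7, 0), (7, 1)]
Unfold 4 (reflect across h@8): 32 holes -> [(0, 0), (0, 1), (1, 0), (1, 1), (2, 0), (2, 1), (3, 0), (3, 1), (4, 0), (4, 1), (5, 0), (5, 1), (6, 0), (6, 1), (7, 0), (7, 1), (8, 0), (8, 1), (9, 0), (9, 1), (10, 0), (10, 1), (11, 0), (11, 1), (12, 0), (12, 1), (13, 0), (13, 1), (14, 0), (14, 1), (15, 0), (15, 1)]
Unfold 5 (reflect across v@2): 64 holes -> [(0, 0), (0, 1), (0, 2), (0, 3), (1, 0), (1, 1), (1, 2), (1, 3), (2, 0), (2, 1), (2, 2), (2, 3), (3, 0), (3, 1), (3, 2), (3, 3), (4, 0), (4, 1), (4, 2), (4, 3), (5, 0), (5, 1), (5, 2), (5, 3), (6, 0), (6, 1), (6, 2), (6, 3), (7, 0), (7, 1), (7, 2), (7, 3), (8, 0), (8, 1), (8, 2), (8, 3), (9, 0), (9, 1), (9, 2), (9, 3), (10, 0), (10, 1), (10, 2), (10, 3), (11, 0), (11, 1), (11, 2), (11, 3), (12, 0), (12, 1), (12, 2), (12, 3), (13, 0), (13, 1), (13, 2), (13, 3), (14, 0), (14, 1), (14, 2), (14, 3), (15, 0), (15, 1), (15, 2), (15, 3)]
Holes: [(0, 0), (0, 1), (0, 2), (0, 3), (1, 0), (1, 1), (1, 2), (1, 3), (2, 0), (2, 1), (2, 2), (2, 3), (3, 0), (3, 1), (3, 2), (3, 3), (4, 0), (4, 1), (4, 2), (4, 3), (5, 0), (5, 1), (5, 2), (5, 3), (6, 0), (6, 1), (6, 2), (6, 3), (7, 0), (7, 1), (7, 2), (7, 3), (8, 0), (8, 1), (8, 2), (8, 3), (9, 0), (9, 1), (9, 2), (9, 3), (10, 0), (10, 1), (10, 2), (10, 3), (11, 0), (11, 1), (11, 2), (11, 3), (12, 0), (12, 1), (12, 2), (12, 3), (13, 0), (13, 1), (13, 2), (13, 3), (14, 0), (14, 1), (14, 2), (14, 3), (15, 0), (15, 1), (15, 2), (15, 3)]

Answer: yes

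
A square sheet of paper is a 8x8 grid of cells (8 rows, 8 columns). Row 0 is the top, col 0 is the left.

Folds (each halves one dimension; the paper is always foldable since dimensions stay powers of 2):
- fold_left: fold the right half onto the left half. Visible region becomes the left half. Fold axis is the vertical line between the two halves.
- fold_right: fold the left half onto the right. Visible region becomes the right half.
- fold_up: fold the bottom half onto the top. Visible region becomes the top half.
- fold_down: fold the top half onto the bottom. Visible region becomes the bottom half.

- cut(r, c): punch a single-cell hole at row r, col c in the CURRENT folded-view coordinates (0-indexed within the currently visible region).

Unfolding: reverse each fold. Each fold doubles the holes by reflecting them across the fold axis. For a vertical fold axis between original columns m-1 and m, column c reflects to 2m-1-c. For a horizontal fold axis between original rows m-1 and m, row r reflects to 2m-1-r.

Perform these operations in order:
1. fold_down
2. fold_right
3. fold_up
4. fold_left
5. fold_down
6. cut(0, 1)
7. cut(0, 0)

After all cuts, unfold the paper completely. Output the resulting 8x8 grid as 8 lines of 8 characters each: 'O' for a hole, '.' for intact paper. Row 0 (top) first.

Answer: OOOOOOOO
OOOOOOOO
OOOOOOOO
OOOOOOOO
OOOOOOOO
OOOOOOOO
OOOOOOOO
OOOOOOOO

Derivation:
Op 1 fold_down: fold axis h@4; visible region now rows[4,8) x cols[0,8) = 4x8
Op 2 fold_right: fold axis v@4; visible region now rows[4,8) x cols[4,8) = 4x4
Op 3 fold_up: fold axis h@6; visible region now rows[4,6) x cols[4,8) = 2x4
Op 4 fold_left: fold axis v@6; visible region now rows[4,6) x cols[4,6) = 2x2
Op 5 fold_down: fold axis h@5; visible region now rows[5,6) x cols[4,6) = 1x2
Op 6 cut(0, 1): punch at orig (5,5); cuts so far [(5, 5)]; region rows[5,6) x cols[4,6) = 1x2
Op 7 cut(0, 0): punch at orig (5,4); cuts so far [(5, 4), (5, 5)]; region rows[5,6) x cols[4,6) = 1x2
Unfold 1 (reflect across h@5): 4 holes -> [(4, 4), (4, 5), (5, 4), (5, 5)]
Unfold 2 (reflect across v@6): 8 holes -> [(4, 4), (4, 5), (4, 6), (4, 7), (5, 4), (5, 5), (5, 6), (5, 7)]
Unfold 3 (reflect across h@6): 16 holes -> [(4, 4), (4, 5), (4, 6), (4, 7), (5, 4), (5, 5), (5, 6), (5, 7), (6, 4), (6, 5), (6, 6), (6, 7), (7, 4), (7, 5), (7, 6), (7, 7)]
Unfold 4 (reflect across v@4): 32 holes -> [(4, 0), (4, 1), (4, 2), (4, 3), (4, 4), (4, 5), (4, 6), (4, 7), (5, 0), (5, 1), (5, 2), (5, 3), (5, 4), (5, 5), (5, 6), (5, 7), (6, 0), (6, 1), (6, 2), (6, 3), (6, 4), (6, 5), (6, 6), (6, 7), (7, 0), (7, 1), (7, 2), (7, 3), (7, 4), (7, 5), (7, 6), (7, 7)]
Unfold 5 (reflect across h@4): 64 holes -> [(0, 0), (0, 1), (0, 2), (0, 3), (0, 4), (0, 5), (0, 6), (0, 7), (1, 0), (1, 1), (1, 2), (1, 3), (1, 4), (1, 5), (1, 6), (1, 7), (2, 0), (2, 1), (2, 2), (2, 3), (2, 4), (2, 5), (2, 6), (2, 7), (3, 0), (3, 1), (3, 2), (3, 3), (3, 4), (3, 5), (3, 6), (3, 7), (4, 0), (4, 1), (4, 2), (4, 3), (4, 4), (4, 5), (4, 6), (4, 7), (5, 0), (5, 1), (5, 2), (5, 3), (5, 4), (5, 5), (5, 6), (5, 7), (6, 0), (6, 1), (6, 2), (6, 3), (6, 4), (6, 5), (6, 6), (6, 7), (7, 0), (7, 1), (7, 2), (7, 3), (7, 4), (7, 5), (7, 6), (7, 7)]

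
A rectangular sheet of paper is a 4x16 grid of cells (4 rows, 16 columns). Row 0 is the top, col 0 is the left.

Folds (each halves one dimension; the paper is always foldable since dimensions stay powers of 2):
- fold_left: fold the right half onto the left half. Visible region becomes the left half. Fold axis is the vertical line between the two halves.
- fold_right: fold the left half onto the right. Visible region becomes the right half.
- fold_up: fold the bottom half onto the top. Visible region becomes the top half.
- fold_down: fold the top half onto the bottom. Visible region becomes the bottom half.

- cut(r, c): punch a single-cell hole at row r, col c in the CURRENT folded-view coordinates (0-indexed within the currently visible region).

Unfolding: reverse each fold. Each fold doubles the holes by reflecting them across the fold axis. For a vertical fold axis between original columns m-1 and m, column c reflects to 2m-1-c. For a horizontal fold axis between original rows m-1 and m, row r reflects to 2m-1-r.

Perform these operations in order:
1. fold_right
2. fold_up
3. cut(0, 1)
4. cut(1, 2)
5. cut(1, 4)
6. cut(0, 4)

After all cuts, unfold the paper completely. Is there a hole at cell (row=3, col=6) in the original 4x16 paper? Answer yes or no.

Op 1 fold_right: fold axis v@8; visible region now rows[0,4) x cols[8,16) = 4x8
Op 2 fold_up: fold axis h@2; visible region now rows[0,2) x cols[8,16) = 2x8
Op 3 cut(0, 1): punch at orig (0,9); cuts so far [(0, 9)]; region rows[0,2) x cols[8,16) = 2x8
Op 4 cut(1, 2): punch at orig (1,10); cuts so far [(0, 9), (1, 10)]; region rows[0,2) x cols[8,16) = 2x8
Op 5 cut(1, 4): punch at orig (1,12); cuts so far [(0, 9), (1, 10), (1, 12)]; region rows[0,2) x cols[8,16) = 2x8
Op 6 cut(0, 4): punch at orig (0,12); cuts so far [(0, 9), (0, 12), (1, 10), (1, 12)]; region rows[0,2) x cols[8,16) = 2x8
Unfold 1 (reflect across h@2): 8 holes -> [(0, 9), (0, 12), (1, 10), (1, 12), (2, 10), (2, 12), (3, 9), (3, 12)]
Unfold 2 (reflect across v@8): 16 holes -> [(0, 3), (0, 6), (0, 9), (0, 12), (1, 3), (1, 5), (1, 10), (1, 12), (2, 3), (2, 5), (2, 10), (2, 12), (3, 3), (3, 6), (3, 9), (3, 12)]
Holes: [(0, 3), (0, 6), (0, 9), (0, 12), (1, 3), (1, 5), (1, 10), (1, 12), (2, 3), (2, 5), (2, 10), (2, 12), (3, 3), (3, 6), (3, 9), (3, 12)]

Answer: yes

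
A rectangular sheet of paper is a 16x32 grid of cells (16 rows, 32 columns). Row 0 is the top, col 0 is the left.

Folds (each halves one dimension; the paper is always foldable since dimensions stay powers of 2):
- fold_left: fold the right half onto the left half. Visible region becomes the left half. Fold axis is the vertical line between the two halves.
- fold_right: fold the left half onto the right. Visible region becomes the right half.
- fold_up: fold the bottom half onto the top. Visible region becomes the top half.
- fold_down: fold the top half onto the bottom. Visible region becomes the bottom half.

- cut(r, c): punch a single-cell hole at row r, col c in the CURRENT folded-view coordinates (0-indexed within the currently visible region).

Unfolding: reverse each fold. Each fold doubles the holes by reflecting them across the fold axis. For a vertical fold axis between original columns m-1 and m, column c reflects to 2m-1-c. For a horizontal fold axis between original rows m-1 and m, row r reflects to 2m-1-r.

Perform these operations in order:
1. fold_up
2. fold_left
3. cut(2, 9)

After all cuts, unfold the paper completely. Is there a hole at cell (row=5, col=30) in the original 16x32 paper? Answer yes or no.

Op 1 fold_up: fold axis h@8; visible region now rows[0,8) x cols[0,32) = 8x32
Op 2 fold_left: fold axis v@16; visible region now rows[0,8) x cols[0,16) = 8x16
Op 3 cut(2, 9): punch at orig (2,9); cuts so far [(2, 9)]; region rows[0,8) x cols[0,16) = 8x16
Unfold 1 (reflect across v@16): 2 holes -> [(2, 9), (2, 22)]
Unfold 2 (reflect across h@8): 4 holes -> [(2, 9), (2, 22), (13, 9), (13, 22)]
Holes: [(2, 9), (2, 22), (13, 9), (13, 22)]

Answer: no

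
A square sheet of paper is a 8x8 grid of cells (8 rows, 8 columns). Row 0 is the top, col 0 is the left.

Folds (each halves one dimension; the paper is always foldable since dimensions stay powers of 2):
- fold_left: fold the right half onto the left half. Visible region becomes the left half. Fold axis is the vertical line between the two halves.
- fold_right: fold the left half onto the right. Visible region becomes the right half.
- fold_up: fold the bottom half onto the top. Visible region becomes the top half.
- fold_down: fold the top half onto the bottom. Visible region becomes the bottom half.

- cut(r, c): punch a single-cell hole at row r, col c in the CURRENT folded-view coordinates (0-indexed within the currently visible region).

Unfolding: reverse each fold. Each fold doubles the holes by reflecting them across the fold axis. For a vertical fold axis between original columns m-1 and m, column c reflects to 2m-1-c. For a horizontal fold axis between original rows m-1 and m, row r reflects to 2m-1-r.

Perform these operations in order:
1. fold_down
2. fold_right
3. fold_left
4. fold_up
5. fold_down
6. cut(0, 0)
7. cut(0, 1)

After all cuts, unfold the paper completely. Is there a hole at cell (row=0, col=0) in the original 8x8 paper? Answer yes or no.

Op 1 fold_down: fold axis h@4; visible region now rows[4,8) x cols[0,8) = 4x8
Op 2 fold_right: fold axis v@4; visible region now rows[4,8) x cols[4,8) = 4x4
Op 3 fold_left: fold axis v@6; visible region now rows[4,8) x cols[4,6) = 4x2
Op 4 fold_up: fold axis h@6; visible region now rows[4,6) x cols[4,6) = 2x2
Op 5 fold_down: fold axis h@5; visible region now rows[5,6) x cols[4,6) = 1x2
Op 6 cut(0, 0): punch at orig (5,4); cuts so far [(5, 4)]; region rows[5,6) x cols[4,6) = 1x2
Op 7 cut(0, 1): punch at orig (5,5); cuts so far [(5, 4), (5, 5)]; region rows[5,6) x cols[4,6) = 1x2
Unfold 1 (reflect across h@5): 4 holes -> [(4, 4), (4, 5), (5, 4), (5, 5)]
Unfold 2 (reflect across h@6): 8 holes -> [(4, 4), (4, 5), (5, 4), (5, 5), (6, 4), (6, 5), (7, 4), (7, 5)]
Unfold 3 (reflect across v@6): 16 holes -> [(4, 4), (4, 5), (4, 6), (4, 7), (5, 4), (5, 5), (5, 6), (5, 7), (6, 4), (6, 5), (6, 6), (6, 7), (7, 4), (7, 5), (7, 6), (7, 7)]
Unfold 4 (reflect across v@4): 32 holes -> [(4, 0), (4, 1), (4, 2), (4, 3), (4, 4), (4, 5), (4, 6), (4, 7), (5, 0), (5, 1), (5, 2), (5, 3), (5, 4), (5, 5), (5, 6), (5, 7), (6, 0), (6, 1), (6, 2), (6, 3), (6, 4), (6, 5), (6, 6), (6, 7), (7, 0), (7, 1), (7, 2), (7, 3), (7, 4), (7, 5), (7, 6), (7, 7)]
Unfold 5 (reflect across h@4): 64 holes -> [(0, 0), (0, 1), (0, 2), (0, 3), (0, 4), (0, 5), (0, 6), (0, 7), (1, 0), (1, 1), (1, 2), (1, 3), (1, 4), (1, 5), (1, 6), (1, 7), (2, 0), (2, 1), (2, 2), (2, 3), (2, 4), (2, 5), (2, 6), (2, 7), (3, 0), (3, 1), (3, 2), (3, 3), (3, 4), (3, 5), (3, 6), (3, 7), (4, 0), (4, 1), (4, 2), (4, 3), (4, 4), (4, 5), (4, 6), (4, 7), (5, 0), (5, 1), (5, 2), (5, 3), (5, 4), (5, 5), (5, 6), (5, 7), (6, 0), (6, 1), (6, 2), (6, 3), (6, 4), (6, 5), (6, 6), (6, 7), (7, 0), (7, 1), (7, 2), (7, 3), (7, 4), (7, 5), (7, 6), (7, 7)]
Holes: [(0, 0), (0, 1), (0, 2), (0, 3), (0, 4), (0, 5), (0, 6), (0, 7), (1, 0), (1, 1), (1, 2), (1, 3), (1, 4), (1, 5), (1, 6), (1, 7), (2, 0), (2, 1), (2, 2), (2, 3), (2, 4), (2, 5), (2, 6), (2, 7), (3, 0), (3, 1), (3, 2), (3, 3), (3, 4), (3, 5), (3, 6), (3, 7), (4, 0), (4, 1), (4, 2), (4, 3), (4, 4), (4, 5), (4, 6), (4, 7), (5, 0), (5, 1), (5, 2), (5, 3), (5, 4), (5, 5), (5, 6), (5, 7), (6, 0), (6, 1), (6, 2), (6, 3), (6, 4), (6, 5), (6, 6), (6, 7), (7, 0), (7, 1), (7, 2), (7, 3), (7, 4), (7, 5), (7, 6), (7, 7)]

Answer: yes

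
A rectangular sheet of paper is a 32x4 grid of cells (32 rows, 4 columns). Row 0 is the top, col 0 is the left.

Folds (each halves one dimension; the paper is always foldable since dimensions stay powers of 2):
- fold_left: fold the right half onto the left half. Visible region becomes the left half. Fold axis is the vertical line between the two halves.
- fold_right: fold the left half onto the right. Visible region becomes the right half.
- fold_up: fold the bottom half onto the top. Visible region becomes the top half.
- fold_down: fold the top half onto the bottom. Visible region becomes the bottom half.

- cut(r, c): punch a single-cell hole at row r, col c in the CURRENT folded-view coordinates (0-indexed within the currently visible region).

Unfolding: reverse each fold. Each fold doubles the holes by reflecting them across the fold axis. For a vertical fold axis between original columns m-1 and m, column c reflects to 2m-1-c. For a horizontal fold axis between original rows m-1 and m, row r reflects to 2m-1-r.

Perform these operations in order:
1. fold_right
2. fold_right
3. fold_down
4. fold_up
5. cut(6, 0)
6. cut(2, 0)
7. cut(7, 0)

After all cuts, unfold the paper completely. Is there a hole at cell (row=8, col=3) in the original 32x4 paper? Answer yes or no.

Op 1 fold_right: fold axis v@2; visible region now rows[0,32) x cols[2,4) = 32x2
Op 2 fold_right: fold axis v@3; visible region now rows[0,32) x cols[3,4) = 32x1
Op 3 fold_down: fold axis h@16; visible region now rows[16,32) x cols[3,4) = 16x1
Op 4 fold_up: fold axis h@24; visible region now rows[16,24) x cols[3,4) = 8x1
Op 5 cut(6, 0): punch at orig (22,3); cuts so far [(22, 3)]; region rows[16,24) x cols[3,4) = 8x1
Op 6 cut(2, 0): punch at orig (18,3); cuts so far [(18, 3), (22, 3)]; region rows[16,24) x cols[3,4) = 8x1
Op 7 cut(7, 0): punch at orig (23,3); cuts so far [(18, 3), (22, 3), (23, 3)]; region rows[16,24) x cols[3,4) = 8x1
Unfold 1 (reflect across h@24): 6 holes -> [(18, 3), (22, 3), (23, 3), (24, 3), (25, 3), (29, 3)]
Unfold 2 (reflect across h@16): 12 holes -> [(2, 3), (6, 3), (7, 3), (8, 3), (9, 3), (13, 3), (18, 3), (22, 3), (23, 3), (24, 3), (25, 3), (29, 3)]
Unfold 3 (reflect across v@3): 24 holes -> [(2, 2), (2, 3), (6, 2), (6, 3), (7, 2), (7, 3), (8, 2), (8, 3), (9, 2), (9, 3), (13, 2), (13, 3), (18, 2), (18, 3), (22, 2), (22, 3), (23, 2), (23, 3), (24, 2), (24, 3), (25, 2), (25, 3), (29, 2), (29, 3)]
Unfold 4 (reflect across v@2): 48 holes -> [(2, 0), (2, 1), (2, 2), (2, 3), (6, 0), (6, 1), (6, 2), (6, 3), (7, 0), (7, 1), (7, 2), (7, 3), (8, 0), (8, 1), (8, 2), (8, 3), (9, 0), (9, 1), (9, 2), (9, 3), (13, 0), (13, 1), (13, 2), (13, 3), (18, 0), (18, 1), (18, 2), (18, 3), (22, 0), (22, 1), (22, 2), (22, 3), (23, 0), (23, 1), (23, 2), (23, 3), (24, 0), (24, 1), (24, 2), (24, 3), (25, 0), (25, 1), (25, 2), (25, 3), (29, 0), (29, 1), (29, 2), (29, 3)]
Holes: [(2, 0), (2, 1), (2, 2), (2, 3), (6, 0), (6, 1), (6, 2), (6, 3), (7, 0), (7, 1), (7, 2), (7, 3), (8, 0), (8, 1), (8, 2), (8, 3), (9, 0), (9, 1), (9, 2), (9, 3), (13, 0), (13, 1), (13, 2), (13, 3), (18, 0), (18, 1), (18, 2), (18, 3), (22, 0), (22, 1), (22, 2), (22, 3), (23, 0), (23, 1), (23, 2), (23, 3), (24, 0), (24, 1), (24, 2), (24, 3), (25, 0), (25, 1), (25, 2), (25, 3), (29, 0), (29, 1), (29, 2), (29, 3)]

Answer: yes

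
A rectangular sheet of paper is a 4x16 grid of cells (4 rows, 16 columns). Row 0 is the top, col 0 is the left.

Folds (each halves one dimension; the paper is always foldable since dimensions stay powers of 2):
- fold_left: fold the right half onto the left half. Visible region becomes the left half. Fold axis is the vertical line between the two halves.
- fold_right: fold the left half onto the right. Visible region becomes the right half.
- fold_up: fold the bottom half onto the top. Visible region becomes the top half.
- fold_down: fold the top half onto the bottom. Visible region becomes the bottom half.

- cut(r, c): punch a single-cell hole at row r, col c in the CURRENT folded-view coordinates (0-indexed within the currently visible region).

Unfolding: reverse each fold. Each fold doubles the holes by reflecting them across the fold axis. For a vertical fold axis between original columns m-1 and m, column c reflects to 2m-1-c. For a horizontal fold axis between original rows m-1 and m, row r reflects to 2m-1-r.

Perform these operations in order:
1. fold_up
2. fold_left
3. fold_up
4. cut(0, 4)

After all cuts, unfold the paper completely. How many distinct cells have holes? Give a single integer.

Op 1 fold_up: fold axis h@2; visible region now rows[0,2) x cols[0,16) = 2x16
Op 2 fold_left: fold axis v@8; visible region now rows[0,2) x cols[0,8) = 2x8
Op 3 fold_up: fold axis h@1; visible region now rows[0,1) x cols[0,8) = 1x8
Op 4 cut(0, 4): punch at orig (0,4); cuts so far [(0, 4)]; region rows[0,1) x cols[0,8) = 1x8
Unfold 1 (reflect across h@1): 2 holes -> [(0, 4), (1, 4)]
Unfold 2 (reflect across v@8): 4 holes -> [(0, 4), (0, 11), (1, 4), (1, 11)]
Unfold 3 (reflect across h@2): 8 holes -> [(0, 4), (0, 11), (1, 4), (1, 11), (2, 4), (2, 11), (3, 4), (3, 11)]

Answer: 8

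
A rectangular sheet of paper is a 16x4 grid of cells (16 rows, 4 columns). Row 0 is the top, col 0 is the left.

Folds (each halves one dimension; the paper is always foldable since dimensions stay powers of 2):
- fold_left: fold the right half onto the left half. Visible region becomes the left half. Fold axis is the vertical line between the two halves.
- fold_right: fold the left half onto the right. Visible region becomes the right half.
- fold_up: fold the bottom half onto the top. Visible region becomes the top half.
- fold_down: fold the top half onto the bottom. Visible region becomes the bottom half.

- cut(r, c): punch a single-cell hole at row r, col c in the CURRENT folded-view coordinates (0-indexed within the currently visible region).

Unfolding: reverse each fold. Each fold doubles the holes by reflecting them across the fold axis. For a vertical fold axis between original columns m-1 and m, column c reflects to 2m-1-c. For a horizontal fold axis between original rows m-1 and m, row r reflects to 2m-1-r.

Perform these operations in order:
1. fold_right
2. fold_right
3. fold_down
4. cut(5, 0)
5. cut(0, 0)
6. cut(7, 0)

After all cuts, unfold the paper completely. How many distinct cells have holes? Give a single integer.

Answer: 24

Derivation:
Op 1 fold_right: fold axis v@2; visible region now rows[0,16) x cols[2,4) = 16x2
Op 2 fold_right: fold axis v@3; visible region now rows[0,16) x cols[3,4) = 16x1
Op 3 fold_down: fold axis h@8; visible region now rows[8,16) x cols[3,4) = 8x1
Op 4 cut(5, 0): punch at orig (13,3); cuts so far [(13, 3)]; region rows[8,16) x cols[3,4) = 8x1
Op 5 cut(0, 0): punch at orig (8,3); cuts so far [(8, 3), (13, 3)]; region rows[8,16) x cols[3,4) = 8x1
Op 6 cut(7, 0): punch at orig (15,3); cuts so far [(8, 3), (13, 3), (15, 3)]; region rows[8,16) x cols[3,4) = 8x1
Unfold 1 (reflect across h@8): 6 holes -> [(0, 3), (2, 3), (7, 3), (8, 3), (13, 3), (15, 3)]
Unfold 2 (reflect across v@3): 12 holes -> [(0, 2), (0, 3), (2, 2), (2, 3), (7, 2), (7, 3), (8, 2), (8, 3), (13, 2), (13, 3), (15, 2), (15, 3)]
Unfold 3 (reflect across v@2): 24 holes -> [(0, 0), (0, 1), (0, 2), (0, 3), (2, 0), (2, 1), (2, 2), (2, 3), (7, 0), (7, 1), (7, 2), (7, 3), (8, 0), (8, 1), (8, 2), (8, 3), (13, 0), (13, 1), (13, 2), (13, 3), (15, 0), (15, 1), (15, 2), (15, 3)]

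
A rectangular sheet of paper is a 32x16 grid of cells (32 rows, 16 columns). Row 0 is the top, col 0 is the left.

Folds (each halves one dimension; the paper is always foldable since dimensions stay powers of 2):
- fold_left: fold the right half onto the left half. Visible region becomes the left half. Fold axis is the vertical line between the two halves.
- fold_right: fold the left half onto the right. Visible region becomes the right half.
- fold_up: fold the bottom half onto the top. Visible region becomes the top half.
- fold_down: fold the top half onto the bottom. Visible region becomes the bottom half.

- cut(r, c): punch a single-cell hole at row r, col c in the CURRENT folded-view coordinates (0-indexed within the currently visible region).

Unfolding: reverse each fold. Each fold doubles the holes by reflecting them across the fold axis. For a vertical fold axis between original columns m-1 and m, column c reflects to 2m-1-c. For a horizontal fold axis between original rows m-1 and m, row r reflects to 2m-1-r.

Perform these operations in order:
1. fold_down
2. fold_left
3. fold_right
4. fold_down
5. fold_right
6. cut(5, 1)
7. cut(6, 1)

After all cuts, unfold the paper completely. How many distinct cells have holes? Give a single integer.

Answer: 64

Derivation:
Op 1 fold_down: fold axis h@16; visible region now rows[16,32) x cols[0,16) = 16x16
Op 2 fold_left: fold axis v@8; visible region now rows[16,32) x cols[0,8) = 16x8
Op 3 fold_right: fold axis v@4; visible region now rows[16,32) x cols[4,8) = 16x4
Op 4 fold_down: fold axis h@24; visible region now rows[24,32) x cols[4,8) = 8x4
Op 5 fold_right: fold axis v@6; visible region now rows[24,32) x cols[6,8) = 8x2
Op 6 cut(5, 1): punch at orig (29,7); cuts so far [(29, 7)]; region rows[24,32) x cols[6,8) = 8x2
Op 7 cut(6, 1): punch at orig (30,7); cuts so far [(29, 7), (30, 7)]; region rows[24,32) x cols[6,8) = 8x2
Unfold 1 (reflect across v@6): 4 holes -> [(29, 4), (29, 7), (30, 4), (30, 7)]
Unfold 2 (reflect across h@24): 8 holes -> [(17, 4), (17, 7), (18, 4), (18, 7), (29, 4), (29, 7), (30, 4), (30, 7)]
Unfold 3 (reflect across v@4): 16 holes -> [(17, 0), (17, 3), (17, 4), (17, 7), (18, 0), (18, 3), (18, 4), (18, 7), (29, 0), (29, 3), (29, 4), (29, 7), (30, 0), (30, 3), (30, 4), (30, 7)]
Unfold 4 (reflect across v@8): 32 holes -> [(17, 0), (17, 3), (17, 4), (17, 7), (17, 8), (17, 11), (17, 12), (17, 15), (18, 0), (18, 3), (18, 4), (18, 7), (18, 8), (18, 11), (18, 12), (18, 15), (29, 0), (29, 3), (29, 4), (29, 7), (29, 8), (29, 11), (29, 12), (29, 15), (30, 0), (30, 3), (30, 4), (30, 7), (30, 8), (30, 11), (30, 12), (30, 15)]
Unfold 5 (reflect across h@16): 64 holes -> [(1, 0), (1, 3), (1, 4), (1, 7), (1, 8), (1, 11), (1, 12), (1, 15), (2, 0), (2, 3), (2, 4), (2, 7), (2, 8), (2, 11), (2, 12), (2, 15), (13, 0), (13, 3), (13, 4), (13, 7), (13, 8), (13, 11), (13, 12), (13, 15), (14, 0), (14, 3), (14, 4), (14, 7), (14, 8), (14, 11), (14, 12), (14, 15), (17, 0), (17, 3), (17, 4), (17, 7), (17, 8), (17, 11), (17, 12), (17, 15), (18, 0), (18, 3), (18, 4), (18, 7), (18, 8), (18, 11), (18, 12), (18, 15), (29, 0), (29, 3), (29, 4), (29, 7), (29, 8), (29, 11), (29, 12), (29, 15), (30, 0), (30, 3), (30, 4), (30, 7), (30, 8), (30, 11), (30, 12), (30, 15)]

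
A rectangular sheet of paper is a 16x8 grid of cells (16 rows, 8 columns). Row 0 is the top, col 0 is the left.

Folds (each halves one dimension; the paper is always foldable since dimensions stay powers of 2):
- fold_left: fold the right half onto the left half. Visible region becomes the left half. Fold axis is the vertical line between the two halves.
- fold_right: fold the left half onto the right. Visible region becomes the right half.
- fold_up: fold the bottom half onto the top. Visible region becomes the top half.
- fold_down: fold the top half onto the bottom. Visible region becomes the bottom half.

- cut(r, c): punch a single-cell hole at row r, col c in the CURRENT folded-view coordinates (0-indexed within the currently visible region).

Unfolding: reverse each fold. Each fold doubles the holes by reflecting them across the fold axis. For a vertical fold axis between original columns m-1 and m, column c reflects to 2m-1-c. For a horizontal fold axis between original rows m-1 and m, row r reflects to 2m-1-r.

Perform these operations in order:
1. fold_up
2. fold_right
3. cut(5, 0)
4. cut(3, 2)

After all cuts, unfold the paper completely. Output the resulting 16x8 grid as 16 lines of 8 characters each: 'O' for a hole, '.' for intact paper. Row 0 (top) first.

Op 1 fold_up: fold axis h@8; visible region now rows[0,8) x cols[0,8) = 8x8
Op 2 fold_right: fold axis v@4; visible region now rows[0,8) x cols[4,8) = 8x4
Op 3 cut(5, 0): punch at orig (5,4); cuts so far [(5, 4)]; region rows[0,8) x cols[4,8) = 8x4
Op 4 cut(3, 2): punch at orig (3,6); cuts so far [(3, 6), (5, 4)]; region rows[0,8) x cols[4,8) = 8x4
Unfold 1 (reflect across v@4): 4 holes -> [(3, 1), (3, 6), (5, 3), (5, 4)]
Unfold 2 (reflect across h@8): 8 holes -> [(3, 1), (3, 6), (5, 3), (5, 4), (10, 3), (10, 4), (12, 1), (12, 6)]

Answer: ........
........
........
.O....O.
........
...OO...
........
........
........
........
...OO...
........
.O....O.
........
........
........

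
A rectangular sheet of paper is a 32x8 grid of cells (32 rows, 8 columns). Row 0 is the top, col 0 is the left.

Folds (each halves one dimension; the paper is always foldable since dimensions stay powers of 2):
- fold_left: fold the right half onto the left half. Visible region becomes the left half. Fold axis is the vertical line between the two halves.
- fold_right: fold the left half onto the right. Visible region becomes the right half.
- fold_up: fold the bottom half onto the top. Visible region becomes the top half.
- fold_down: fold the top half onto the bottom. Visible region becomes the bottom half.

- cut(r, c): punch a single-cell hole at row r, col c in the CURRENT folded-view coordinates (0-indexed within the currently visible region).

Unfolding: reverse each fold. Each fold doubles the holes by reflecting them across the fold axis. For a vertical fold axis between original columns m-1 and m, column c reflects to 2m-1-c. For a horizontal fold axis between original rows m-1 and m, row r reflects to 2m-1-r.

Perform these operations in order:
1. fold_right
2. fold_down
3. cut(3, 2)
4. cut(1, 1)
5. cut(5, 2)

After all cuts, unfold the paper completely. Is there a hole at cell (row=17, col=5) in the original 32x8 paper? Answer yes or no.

Answer: yes

Derivation:
Op 1 fold_right: fold axis v@4; visible region now rows[0,32) x cols[4,8) = 32x4
Op 2 fold_down: fold axis h@16; visible region now rows[16,32) x cols[4,8) = 16x4
Op 3 cut(3, 2): punch at orig (19,6); cuts so far [(19, 6)]; region rows[16,32) x cols[4,8) = 16x4
Op 4 cut(1, 1): punch at orig (17,5); cuts so far [(17, 5), (19, 6)]; region rows[16,32) x cols[4,8) = 16x4
Op 5 cut(5, 2): punch at orig (21,6); cuts so far [(17, 5), (19, 6), (21, 6)]; region rows[16,32) x cols[4,8) = 16x4
Unfold 1 (reflect across h@16): 6 holes -> [(10, 6), (12, 6), (14, 5), (17, 5), (19, 6), (21, 6)]
Unfold 2 (reflect across v@4): 12 holes -> [(10, 1), (10, 6), (12, 1), (12, 6), (14, 2), (14, 5), (17, 2), (17, 5), (19, 1), (19, 6), (21, 1), (21, 6)]
Holes: [(10, 1), (10, 6), (12, 1), (12, 6), (14, 2), (14, 5), (17, 2), (17, 5), (19, 1), (19, 6), (21, 1), (21, 6)]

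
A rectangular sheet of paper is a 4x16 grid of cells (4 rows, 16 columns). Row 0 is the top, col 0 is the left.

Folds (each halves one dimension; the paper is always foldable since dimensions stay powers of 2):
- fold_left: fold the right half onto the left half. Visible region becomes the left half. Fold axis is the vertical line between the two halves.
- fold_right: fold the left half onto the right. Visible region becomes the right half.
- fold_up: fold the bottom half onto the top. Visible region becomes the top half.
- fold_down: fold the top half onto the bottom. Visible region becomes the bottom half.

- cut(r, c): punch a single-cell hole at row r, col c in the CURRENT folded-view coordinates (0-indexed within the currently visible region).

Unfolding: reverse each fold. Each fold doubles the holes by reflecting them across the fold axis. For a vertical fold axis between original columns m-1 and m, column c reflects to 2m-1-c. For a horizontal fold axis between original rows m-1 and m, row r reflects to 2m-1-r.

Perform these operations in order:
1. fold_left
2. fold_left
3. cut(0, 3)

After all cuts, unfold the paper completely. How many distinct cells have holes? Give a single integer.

Op 1 fold_left: fold axis v@8; visible region now rows[0,4) x cols[0,8) = 4x8
Op 2 fold_left: fold axis v@4; visible region now rows[0,4) x cols[0,4) = 4x4
Op 3 cut(0, 3): punch at orig (0,3); cuts so far [(0, 3)]; region rows[0,4) x cols[0,4) = 4x4
Unfold 1 (reflect across v@4): 2 holes -> [(0, 3), (0, 4)]
Unfold 2 (reflect across v@8): 4 holes -> [(0, 3), (0, 4), (0, 11), (0, 12)]

Answer: 4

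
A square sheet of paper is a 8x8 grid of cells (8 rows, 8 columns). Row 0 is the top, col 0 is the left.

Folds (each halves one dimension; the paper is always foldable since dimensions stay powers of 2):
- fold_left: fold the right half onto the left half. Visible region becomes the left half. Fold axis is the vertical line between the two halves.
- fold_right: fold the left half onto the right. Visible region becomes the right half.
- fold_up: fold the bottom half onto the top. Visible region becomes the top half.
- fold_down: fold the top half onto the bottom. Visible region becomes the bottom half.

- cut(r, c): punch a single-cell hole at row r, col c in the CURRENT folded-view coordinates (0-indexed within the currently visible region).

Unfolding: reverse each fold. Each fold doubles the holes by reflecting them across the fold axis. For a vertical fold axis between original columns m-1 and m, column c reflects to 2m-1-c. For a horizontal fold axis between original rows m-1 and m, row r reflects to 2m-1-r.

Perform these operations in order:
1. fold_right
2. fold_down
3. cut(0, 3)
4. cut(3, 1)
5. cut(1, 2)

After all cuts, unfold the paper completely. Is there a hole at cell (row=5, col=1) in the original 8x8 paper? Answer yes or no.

Answer: yes

Derivation:
Op 1 fold_right: fold axis v@4; visible region now rows[0,8) x cols[4,8) = 8x4
Op 2 fold_down: fold axis h@4; visible region now rows[4,8) x cols[4,8) = 4x4
Op 3 cut(0, 3): punch at orig (4,7); cuts so far [(4, 7)]; region rows[4,8) x cols[4,8) = 4x4
Op 4 cut(3, 1): punch at orig (7,5); cuts so far [(4, 7), (7, 5)]; region rows[4,8) x cols[4,8) = 4x4
Op 5 cut(1, 2): punch at orig (5,6); cuts so far [(4, 7), (5, 6), (7, 5)]; region rows[4,8) x cols[4,8) = 4x4
Unfold 1 (reflect across h@4): 6 holes -> [(0, 5), (2, 6), (3, 7), (4, 7), (5, 6), (7, 5)]
Unfold 2 (reflect across v@4): 12 holes -> [(0, 2), (0, 5), (2, 1), (2, 6), (3, 0), (3, 7), (4, 0), (4, 7), (5, 1), (5, 6), (7, 2), (7, 5)]
Holes: [(0, 2), (0, 5), (2, 1), (2, 6), (3, 0), (3, 7), (4, 0), (4, 7), (5, 1), (5, 6), (7, 2), (7, 5)]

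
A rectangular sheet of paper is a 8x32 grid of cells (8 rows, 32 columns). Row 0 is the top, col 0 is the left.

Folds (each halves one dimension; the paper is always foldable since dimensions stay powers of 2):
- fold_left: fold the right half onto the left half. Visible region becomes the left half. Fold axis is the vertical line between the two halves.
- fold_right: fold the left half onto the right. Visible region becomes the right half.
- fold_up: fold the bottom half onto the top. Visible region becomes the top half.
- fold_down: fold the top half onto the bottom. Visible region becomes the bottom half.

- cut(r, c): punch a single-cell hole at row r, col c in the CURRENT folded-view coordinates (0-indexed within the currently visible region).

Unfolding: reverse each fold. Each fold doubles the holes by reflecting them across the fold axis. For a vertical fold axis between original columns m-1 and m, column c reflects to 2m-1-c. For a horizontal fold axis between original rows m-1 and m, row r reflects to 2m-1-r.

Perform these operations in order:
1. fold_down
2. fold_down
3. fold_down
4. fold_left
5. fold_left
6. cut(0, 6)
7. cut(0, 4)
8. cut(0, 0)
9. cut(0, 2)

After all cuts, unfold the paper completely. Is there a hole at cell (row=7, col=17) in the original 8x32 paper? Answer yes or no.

Answer: no

Derivation:
Op 1 fold_down: fold axis h@4; visible region now rows[4,8) x cols[0,32) = 4x32
Op 2 fold_down: fold axis h@6; visible region now rows[6,8) x cols[0,32) = 2x32
Op 3 fold_down: fold axis h@7; visible region now rows[7,8) x cols[0,32) = 1x32
Op 4 fold_left: fold axis v@16; visible region now rows[7,8) x cols[0,16) = 1x16
Op 5 fold_left: fold axis v@8; visible region now rows[7,8) x cols[0,8) = 1x8
Op 6 cut(0, 6): punch at orig (7,6); cuts so far [(7, 6)]; region rows[7,8) x cols[0,8) = 1x8
Op 7 cut(0, 4): punch at orig (7,4); cuts so far [(7, 4), (7, 6)]; region rows[7,8) x cols[0,8) = 1x8
Op 8 cut(0, 0): punch at orig (7,0); cuts so far [(7, 0), (7, 4), (7, 6)]; region rows[7,8) x cols[0,8) = 1x8
Op 9 cut(0, 2): punch at orig (7,2); cuts so far [(7, 0), (7, 2), (7, 4), (7, 6)]; region rows[7,8) x cols[0,8) = 1x8
Unfold 1 (reflect across v@8): 8 holes -> [(7, 0), (7, 2), (7, 4), (7, 6), (7, 9), (7, 11), (7, 13), (7, 15)]
Unfold 2 (reflect across v@16): 16 holes -> [(7, 0), (7, 2), (7, 4), (7, 6), (7, 9), (7, 11), (7, 13), (7, 15), (7, 16), (7, 18), (7, 20), (7, 22), (7, 25), (7, 27), (7, 29), (7, 31)]
Unfold 3 (reflect across h@7): 32 holes -> [(6, 0), (6, 2), (6, 4), (6, 6), (6, 9), (6, 11), (6, 13), (6, 15), (6, 16), (6, 18), (6, 20), (6, 22), (6, 25), (6, 27), (6, 29), (6, 31), (7, 0), (7, 2), (7, 4), (7, 6), (7, 9), (7, 11), (7, 13), (7, 15), (7, 16), (7, 18), (7, 20), (7, 22), (7, 25), (7, 27), (7, 29), (7, 31)]
Unfold 4 (reflect across h@6): 64 holes -> [(4, 0), (4, 2), (4, 4), (4, 6), (4, 9), (4, 11), (4, 13), (4, 15), (4, 16), (4, 18), (4, 20), (4, 22), (4, 25), (4, 27), (4, 29), (4, 31), (5, 0), (5, 2), (5, 4), (5, 6), (5, 9), (5, 11), (5, 13), (5, 15), (5, 16), (5, 18), (5, 20), (5, 22), (5, 25), (5, 27), (5, 29), (5, 31), (6, 0), (6, 2), (6, 4), (6, 6), (6, 9), (6, 11), (6, 13), (6, 15), (6, 16), (6, 18), (6, 20), (6, 22), (6, 25), (6, 27), (6, 29), (6, 31), (7, 0), (7, 2), (7, 4), (7, 6), (7, 9), (7, 11), (7, 13), (7, 15), (7, 16), (7, 18), (7, 20), (7, 22), (7, 25), (7, 27), (7, 29), (7, 31)]
Unfold 5 (reflect across h@4): 128 holes -> [(0, 0), (0, 2), (0, 4), (0, 6), (0, 9), (0, 11), (0, 13), (0, 15), (0, 16), (0, 18), (0, 20), (0, 22), (0, 25), (0, 27), (0, 29), (0, 31), (1, 0), (1, 2), (1, 4), (1, 6), (1, 9), (1, 11), (1, 13), (1, 15), (1, 16), (1, 18), (1, 20), (1, 22), (1, 25), (1, 27), (1, 29), (1, 31), (2, 0), (2, 2), (2, 4), (2, 6), (2, 9), (2, 11), (2, 13), (2, 15), (2, 16), (2, 18), (2, 20), (2, 22), (2, 25), (2, 27), (2, 29), (2, 31), (3, 0), (3, 2), (3, 4), (3, 6), (3, 9), (3, 11), (3, 13), (3, 15), (3, 16), (3, 18), (3, 20), (3, 22), (3, 25), (3, 27), (3, 29), (3, 31), (4, 0), (4, 2), (4, 4), (4, 6), (4, 9), (4, 11), (4, 13), (4, 15), (4, 16), (4, 18), (4, 20), (4, 22), (4, 25), (4, 27), (4, 29), (4, 31), (5, 0), (5, 2), (5, 4), (5, 6), (5, 9), (5, 11), (5, 13), (5, 15), (5, 16), (5, 18), (5, 20), (5, 22), (5, 25), (5, 27), (5, 29), (5, 31), (6, 0), (6, 2), (6, 4), (6, 6), (6, 9), (6, 11), (6, 13), (6, 15), (6, 16), (6, 18), (6, 20), (6, 22), (6, 25), (6, 27), (6, 29), (6, 31), (7, 0), (7, 2), (7, 4), (7, 6), (7, 9), (7, 11), (7, 13), (7, 15), (7, 16), (7, 18), (7, 20), (7, 22), (7, 25), (7, 27), (7, 29), (7, 31)]
Holes: [(0, 0), (0, 2), (0, 4), (0, 6), (0, 9), (0, 11), (0, 13), (0, 15), (0, 16), (0, 18), (0, 20), (0, 22), (0, 25), (0, 27), (0, 29), (0, 31), (1, 0), (1, 2), (1, 4), (1, 6), (1, 9), (1, 11), (1, 13), (1, 15), (1, 16), (1, 18), (1, 20), (1, 22), (1, 25), (1, 27), (1, 29), (1, 31), (2, 0), (2, 2), (2, 4), (2, 6), (2, 9), (2, 11), (2, 13), (2, 15), (2, 16), (2, 18), (2, 20), (2, 22), (2, 25), (2, 27), (2, 29), (2, 31), (3, 0), (3, 2), (3, 4), (3, 6), (3, 9), (3, 11), (3, 13), (3, 15), (3, 16), (3, 18), (3, 20), (3, 22), (3, 25), (3, 27), (3, 29), (3, 31), (4, 0), (4, 2), (4, 4), (4, 6), (4, 9), (4, 11), (4, 13), (4, 15), (4, 16), (4, 18), (4, 20), (4, 22), (4, 25), (4, 27), (4, 29), (4, 31), (5, 0), (5, 2), (5, 4), (5, 6), (5, 9), (5, 11), (5, 13), (5, 15), (5, 16), (5, 18), (5, 20), (5, 22), (5, 25), (5, 27), (5, 29), (5, 31), (6, 0), (6, 2), (6, 4), (6, 6), (6, 9), (6, 11), (6, 13), (6, 15), (6, 16), (6, 18), (6, 20), (6, 22), (6, 25), (6, 27), (6, 29), (6, 31), (7, 0), (7, 2), (7, 4), (7, 6), (7, 9), (7, 11), (7, 13), (7, 15), (7, 16), (7, 18), (7, 20), (7, 22), (7, 25), (7, 27), (7, 29), (7, 31)]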